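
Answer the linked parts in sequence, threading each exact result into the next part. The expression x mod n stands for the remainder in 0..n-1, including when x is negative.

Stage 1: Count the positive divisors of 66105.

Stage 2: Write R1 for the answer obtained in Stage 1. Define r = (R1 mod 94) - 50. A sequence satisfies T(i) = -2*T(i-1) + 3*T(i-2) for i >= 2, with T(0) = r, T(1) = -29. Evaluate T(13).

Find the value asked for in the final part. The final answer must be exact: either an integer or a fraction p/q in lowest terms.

-1195769

Stage 1: 66105 = 3^2 * 5 * 13 * 113; number of divisors = (2+1) * (1+1) * (1+1) * (1+1) = 24; answer 24
Stage 2: R1 = 24; r = -26; T(2) = -2*(-29) + 3*(-26) = -20; iterating: T(2)=-20, T(3)=-47, T(4)=34, T(5)=-209, T(6)=520, T(7)=-1667, T(8)=4894, T(9)=-14789, T(10)=44260, T(11)=-132887, T(12)=398554, T(13)=-1195769; answer -1195769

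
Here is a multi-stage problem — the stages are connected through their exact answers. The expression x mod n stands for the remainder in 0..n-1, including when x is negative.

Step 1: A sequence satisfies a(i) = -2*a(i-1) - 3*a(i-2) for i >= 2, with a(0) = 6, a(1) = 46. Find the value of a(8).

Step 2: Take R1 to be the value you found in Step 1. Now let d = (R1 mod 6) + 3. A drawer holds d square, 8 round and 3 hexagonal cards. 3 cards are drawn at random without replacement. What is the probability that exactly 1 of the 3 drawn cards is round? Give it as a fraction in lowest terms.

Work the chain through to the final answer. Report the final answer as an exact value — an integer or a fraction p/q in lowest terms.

15/34

Step 1: a(2) = -2*(46) - 3*(6) = -110; iterating: a(2)=-110, a(3)=82, a(4)=166, a(5)=-578, a(6)=658, a(7)=418, a(8)=-2810; answer -2810
Step 2: R1 = -2810; d = 7; total draws C(18,3) = 816; favorable C(8,1)*C(10,2) = 360; P = 15/34; answer 15/34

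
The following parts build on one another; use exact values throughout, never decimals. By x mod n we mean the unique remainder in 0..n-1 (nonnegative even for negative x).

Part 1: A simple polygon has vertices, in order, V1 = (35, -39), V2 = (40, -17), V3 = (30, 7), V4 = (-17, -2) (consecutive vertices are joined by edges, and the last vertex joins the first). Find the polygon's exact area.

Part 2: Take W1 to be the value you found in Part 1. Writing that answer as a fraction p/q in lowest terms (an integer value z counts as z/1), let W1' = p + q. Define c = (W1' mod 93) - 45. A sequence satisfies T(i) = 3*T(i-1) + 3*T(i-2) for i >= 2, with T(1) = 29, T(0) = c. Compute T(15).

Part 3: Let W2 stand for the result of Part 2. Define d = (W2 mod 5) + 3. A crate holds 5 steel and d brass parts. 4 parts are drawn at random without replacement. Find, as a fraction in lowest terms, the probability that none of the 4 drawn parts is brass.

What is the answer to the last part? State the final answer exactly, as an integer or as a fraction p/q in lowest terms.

Part 1: cross terms: (35*-17 - 40*-39)=965, (40*7 - 30*-17)=790, (30*-2 - -17*7)=59, (-17*-39 - 35*-2)=733; twice the area = |2547| = 2547; area = 2547/2; answer 2547/2
Part 2: W1 = 2547/2; threaded value p + q = 2549; c = -7; T(2) = 3*(29) + 3*(-7) = 66; iterating: T(2)=66, T(3)=285, T(4)=1053, T(5)=4014, T(6)=15201, T(7)=57645, T(8)=218538, T(9)=828549, T(10)=3141261, T(11)=11909430, T(12)=45152073, T(13)=171184509, T(14)=649009746, T(15)=2460582765; answer 2460582765
Part 3: W2 = 2460582765; d = 3; total draws C(8,4) = 70; favorable C(5,4) = 5; P = 1/14; answer 1/14

1/14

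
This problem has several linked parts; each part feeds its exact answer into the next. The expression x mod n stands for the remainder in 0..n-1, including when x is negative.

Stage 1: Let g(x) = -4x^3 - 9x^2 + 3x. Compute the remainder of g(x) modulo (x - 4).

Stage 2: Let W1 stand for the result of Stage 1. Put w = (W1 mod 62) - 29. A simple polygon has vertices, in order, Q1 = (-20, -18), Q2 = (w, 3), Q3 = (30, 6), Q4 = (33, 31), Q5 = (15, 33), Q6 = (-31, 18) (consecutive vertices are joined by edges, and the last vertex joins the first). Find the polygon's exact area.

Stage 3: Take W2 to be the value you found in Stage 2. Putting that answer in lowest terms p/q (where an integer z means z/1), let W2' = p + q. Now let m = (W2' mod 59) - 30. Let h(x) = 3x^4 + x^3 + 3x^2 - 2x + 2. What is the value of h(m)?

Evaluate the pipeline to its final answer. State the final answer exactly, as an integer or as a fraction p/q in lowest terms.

Stage 1: remainder = value at the root: -4*(4)^3 - 9*(4)^2 + 3*(4)^1 = (-256) + (-144) + (12) = -388; answer -388
Stage 2: W1 = -388; w = 17; cross terms: (-20*3 - 17*-18)=246, (17*6 - 30*3)=12, (30*31 - 33*6)=732, (33*33 - 15*31)=624, (15*18 - -31*33)=1293, (-31*-18 - -20*18)=918; twice the area = |3825| = 3825; area = 3825/2; answer 3825/2
Stage 3: W2 = 3825/2; threaded value p + q = 3827; m = 21; 3*(21)^4 + 1*(21)^3 + 3*(21)^2 - 2*(21)^1 + 2 = (583443) + (9261) + (1323) + (-42) + (2) = 593987; answer 593987

593987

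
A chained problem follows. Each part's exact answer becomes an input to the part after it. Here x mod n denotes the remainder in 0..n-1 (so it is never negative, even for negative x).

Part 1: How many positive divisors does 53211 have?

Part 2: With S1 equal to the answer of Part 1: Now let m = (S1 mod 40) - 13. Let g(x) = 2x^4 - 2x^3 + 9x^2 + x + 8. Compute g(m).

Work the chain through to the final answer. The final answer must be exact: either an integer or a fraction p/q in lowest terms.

15308

Part 1: 53211 = 3 * 17737; number of divisors = (1+1) * (1+1) = 4; answer 4
Part 2: S1 = 4; m = -9; 2*(-9)^4 - 2*(-9)^3 + 9*(-9)^2 + 1*(-9)^1 + 8 = (13122) + (1458) + (729) + (-9) + (8) = 15308; answer 15308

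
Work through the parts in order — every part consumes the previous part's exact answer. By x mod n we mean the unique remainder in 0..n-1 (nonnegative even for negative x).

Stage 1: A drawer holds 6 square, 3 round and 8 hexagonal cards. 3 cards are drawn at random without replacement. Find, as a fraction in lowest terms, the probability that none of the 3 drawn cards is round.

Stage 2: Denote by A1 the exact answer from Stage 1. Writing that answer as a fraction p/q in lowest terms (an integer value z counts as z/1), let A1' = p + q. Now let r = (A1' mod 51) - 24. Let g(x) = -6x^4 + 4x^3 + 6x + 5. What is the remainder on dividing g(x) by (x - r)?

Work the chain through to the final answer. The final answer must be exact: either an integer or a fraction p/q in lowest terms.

Stage 1: total draws C(17,3) = 680; favorable C(14,3) = 364; P = 91/170; answer 91/170
Stage 2: A1 = 91/170; threaded value p + q = 261; r = -18; remainder = value at the root: -6*(-18)^4 + 4*(-18)^3 + 6*(-18)^1 + 5 = (-629856) + (-23328) + (-108) + (5) = -653287; answer -653287

-653287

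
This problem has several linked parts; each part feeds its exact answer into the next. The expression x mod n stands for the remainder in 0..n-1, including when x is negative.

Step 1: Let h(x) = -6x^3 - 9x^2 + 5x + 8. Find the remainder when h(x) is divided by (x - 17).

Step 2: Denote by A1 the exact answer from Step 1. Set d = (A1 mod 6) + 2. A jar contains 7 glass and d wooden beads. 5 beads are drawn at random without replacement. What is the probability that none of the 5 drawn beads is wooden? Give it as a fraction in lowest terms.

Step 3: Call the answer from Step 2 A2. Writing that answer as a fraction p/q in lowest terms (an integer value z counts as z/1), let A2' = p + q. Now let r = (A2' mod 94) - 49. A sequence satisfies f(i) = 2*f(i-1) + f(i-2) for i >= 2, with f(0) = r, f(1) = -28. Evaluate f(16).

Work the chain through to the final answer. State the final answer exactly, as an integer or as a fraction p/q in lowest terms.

-21374346

Step 1: remainder = value at the root: -6*(17)^3 - 9*(17)^2 + 5*(17)^1 + 8 = (-29478) + (-2601) + (85) + (8) = -31986; answer -31986
Step 2: A1 = -31986; d = 2; total draws C(9,5) = 126; favorable C(7,5) = 21; P = 1/6; answer 1/6
Step 3: A2 = 1/6; threaded value p + q = 7; r = -42; f(2) = 2*(-28) + 1*(-42) = -98; iterating: f(2)=-98, f(3)=-224, f(4)=-546, f(5)=-1316, f(6)=-3178, f(7)=-7672, f(8)=-18522, f(9)=-44716, f(10)=-107954, f(11)=-260624, f(12)=-629202, f(13)=-1519028, f(14)=-3667258, f(15)=-8853544, f(16)=-21374346; answer -21374346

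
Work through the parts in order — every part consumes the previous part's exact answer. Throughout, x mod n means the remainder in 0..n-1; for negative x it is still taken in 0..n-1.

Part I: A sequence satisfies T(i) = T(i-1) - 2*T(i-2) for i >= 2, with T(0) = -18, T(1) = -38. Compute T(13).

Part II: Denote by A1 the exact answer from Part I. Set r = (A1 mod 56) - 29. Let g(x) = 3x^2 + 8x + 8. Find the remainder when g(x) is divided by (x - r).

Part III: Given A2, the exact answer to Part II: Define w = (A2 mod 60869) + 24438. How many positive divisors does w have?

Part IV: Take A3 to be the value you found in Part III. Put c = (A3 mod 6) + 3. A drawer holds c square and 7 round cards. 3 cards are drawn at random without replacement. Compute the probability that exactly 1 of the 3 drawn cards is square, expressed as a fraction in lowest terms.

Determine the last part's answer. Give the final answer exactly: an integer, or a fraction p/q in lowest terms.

Part I: T(2) = 1*(-38) - 2*(-18) = -2; iterating: T(2)=-2, T(3)=74, T(4)=78, T(5)=-70, T(6)=-226, T(7)=-86, T(8)=366, T(9)=538, T(10)=-194, T(11)=-1270, T(12)=-882, T(13)=1658; answer 1658
Part II: A1 = 1658; r = 5; remainder = value at the root: 3*(5)^2 + 8*(5)^1 + 8 = (75) + (40) + (8) = 123; answer 123
Part III: A2 = 123; w = 24561; 24561 = 3^2 * 2729; number of divisors = (2+1) * (1+1) = 6; answer 6
Part IV: A3 = 6; c = 3; total draws C(10,3) = 120; favorable C(3,1)*C(7,2) = 63; P = 21/40; answer 21/40

21/40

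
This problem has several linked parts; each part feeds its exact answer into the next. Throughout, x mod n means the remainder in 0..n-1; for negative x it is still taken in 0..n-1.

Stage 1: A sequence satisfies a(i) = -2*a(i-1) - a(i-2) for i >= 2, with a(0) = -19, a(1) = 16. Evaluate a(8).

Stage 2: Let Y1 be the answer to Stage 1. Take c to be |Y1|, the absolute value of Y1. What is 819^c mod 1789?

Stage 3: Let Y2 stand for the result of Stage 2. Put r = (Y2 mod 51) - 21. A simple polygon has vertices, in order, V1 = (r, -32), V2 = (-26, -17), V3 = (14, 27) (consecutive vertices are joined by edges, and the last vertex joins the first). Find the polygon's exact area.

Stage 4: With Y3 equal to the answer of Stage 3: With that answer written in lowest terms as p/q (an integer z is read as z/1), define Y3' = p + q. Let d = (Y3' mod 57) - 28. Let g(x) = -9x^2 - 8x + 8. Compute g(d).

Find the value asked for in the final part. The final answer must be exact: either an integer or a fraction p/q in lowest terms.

-257

Stage 1: a(2) = -2*(16) - 1*(-19) = -13; iterating: a(2)=-13, a(3)=10, a(4)=-7, a(5)=4, a(6)=-1, a(7)=-2, a(8)=5; answer 5
Stage 2: Y1 = 5; c = 5; squarings mod 1789: 819^1=819, 819^2=1675, 819^4=473; 819^5 = 819^1 * 819^4 = 963 (mod 1789); answer 963
Stage 3: Y2 = 963; r = 24; cross terms: (24*-17 - -26*-32)=-1240, (-26*27 - 14*-17)=-464, (14*-32 - 24*27)=-1096; twice the area = |-2800| = 2800; area = 1400; answer 1400
Stage 4: Y3 = 1400; threaded value p + q = 1401; d = 5; -9*(5)^2 - 8*(5)^1 + 8 = (-225) + (-40) + (8) = -257; answer -257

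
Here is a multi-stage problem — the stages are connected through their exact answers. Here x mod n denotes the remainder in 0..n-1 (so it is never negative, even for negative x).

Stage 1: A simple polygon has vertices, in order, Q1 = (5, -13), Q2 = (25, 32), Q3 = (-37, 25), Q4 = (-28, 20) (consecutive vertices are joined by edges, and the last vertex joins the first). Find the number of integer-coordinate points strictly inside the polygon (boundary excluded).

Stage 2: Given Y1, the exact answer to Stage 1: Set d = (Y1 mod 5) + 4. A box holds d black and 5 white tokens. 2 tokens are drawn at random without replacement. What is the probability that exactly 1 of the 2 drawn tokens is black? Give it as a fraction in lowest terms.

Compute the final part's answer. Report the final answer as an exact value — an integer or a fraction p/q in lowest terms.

Stage 1: cross terms: (5*32 - 25*-13)=485, (25*25 - -37*32)=1809, (-37*20 - -28*25)=-40, (-28*-13 - 5*20)=264; twice the area = |2518| = 2518; area = 1259; boundary points = 5 + 1 + 1 + 33 = 40; strictly interior points = area - boundary/2 + 1 = 1240; answer 1240
Stage 2: Y1 = 1240; d = 4; total draws C(9,2) = 36; favorable C(4,1)*C(5,1) = 20; P = 5/9; answer 5/9

5/9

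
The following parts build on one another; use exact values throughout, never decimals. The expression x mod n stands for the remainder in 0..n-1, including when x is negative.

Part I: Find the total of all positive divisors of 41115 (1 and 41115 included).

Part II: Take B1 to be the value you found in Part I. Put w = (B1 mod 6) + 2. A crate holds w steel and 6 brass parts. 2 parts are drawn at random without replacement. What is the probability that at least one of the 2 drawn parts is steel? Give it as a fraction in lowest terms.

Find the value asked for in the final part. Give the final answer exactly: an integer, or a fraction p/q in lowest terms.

13/28

Part I: 41115 = 3 * 5 * 2741; sigma = (1 + 3) * (1 + 5) * (1 + 2741) = 4 * 6 * 2742 = 65808; answer 65808
Part II: B1 = 65808; w = 2; total draws C(8,2) = 28; complement C(6,2) = 15; favorable 28 - 15 = 13; P = 13/28; answer 13/28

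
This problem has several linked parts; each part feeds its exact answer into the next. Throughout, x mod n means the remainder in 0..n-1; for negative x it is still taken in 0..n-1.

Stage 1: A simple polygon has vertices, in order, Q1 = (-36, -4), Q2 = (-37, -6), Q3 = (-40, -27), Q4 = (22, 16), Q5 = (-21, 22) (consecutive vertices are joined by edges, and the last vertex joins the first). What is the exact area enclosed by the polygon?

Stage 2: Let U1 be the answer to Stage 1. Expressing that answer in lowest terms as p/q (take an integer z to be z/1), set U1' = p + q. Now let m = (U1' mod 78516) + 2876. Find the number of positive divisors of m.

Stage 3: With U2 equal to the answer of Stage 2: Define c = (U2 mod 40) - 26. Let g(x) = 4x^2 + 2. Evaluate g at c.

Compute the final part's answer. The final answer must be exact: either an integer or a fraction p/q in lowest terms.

18

Stage 1: cross terms: (-36*-6 - -37*-4)=68, (-37*-27 - -40*-6)=759, (-40*16 - 22*-27)=-46, (22*22 - -21*16)=820, (-21*-4 - -36*22)=876; twice the area = |2477| = 2477; area = 2477/2; answer 2477/2
Stage 2: U1 = 2477/2; threaded value p + q = 2479; m = 5355; 5355 = 3^2 * 5 * 7 * 17; number of divisors = (2+1) * (1+1) * (1+1) * (1+1) = 24; answer 24
Stage 3: U2 = 24; c = -2; 4*(-2)^2 + 2 = (16) + (2) = 18; answer 18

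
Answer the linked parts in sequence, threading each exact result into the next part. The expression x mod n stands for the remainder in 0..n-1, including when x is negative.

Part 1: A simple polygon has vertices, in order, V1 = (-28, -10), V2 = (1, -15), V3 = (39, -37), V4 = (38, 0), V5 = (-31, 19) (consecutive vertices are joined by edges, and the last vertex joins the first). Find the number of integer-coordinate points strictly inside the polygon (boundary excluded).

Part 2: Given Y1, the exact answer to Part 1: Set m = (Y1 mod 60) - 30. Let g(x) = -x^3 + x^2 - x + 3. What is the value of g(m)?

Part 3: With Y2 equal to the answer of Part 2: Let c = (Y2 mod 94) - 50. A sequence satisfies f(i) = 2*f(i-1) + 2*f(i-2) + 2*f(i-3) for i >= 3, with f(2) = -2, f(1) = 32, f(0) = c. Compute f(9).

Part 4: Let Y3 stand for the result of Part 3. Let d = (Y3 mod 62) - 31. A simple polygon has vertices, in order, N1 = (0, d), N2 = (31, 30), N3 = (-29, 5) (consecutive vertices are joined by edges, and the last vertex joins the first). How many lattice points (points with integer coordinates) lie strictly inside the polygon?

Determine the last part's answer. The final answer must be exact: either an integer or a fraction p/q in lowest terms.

300

Part 1: cross terms: (-28*-15 - 1*-10)=430, (1*-37 - 39*-15)=548, (39*0 - 38*-37)=1406, (38*19 - -31*0)=722, (-31*-10 - -28*19)=842; twice the area = |3948| = 3948; area = 1974; boundary points = 1 + 2 + 1 + 1 + 1 = 6; strictly interior points = area - boundary/2 + 1 = 1972; answer 1972
Part 2: Y1 = 1972; m = 22; -1*(22)^3 + 1*(22)^2 - 1*(22)^1 + 3 = (-10648) + (484) + (-22) + (3) = -10183; answer -10183
Part 3: Y2 = -10183; c = 13; f(3) = 2*(-2) + 2*(32) + 2*(13) = 86; iterating: f(3)=86, f(4)=232, f(5)=632, f(6)=1900, f(7)=5528, f(8)=16120, f(9)=47096; answer 47096
Part 4: Y3 = 47096; d = 7; cross terms: (0*30 - 31*7)=-217, (31*5 - -29*30)=1025, (-29*7 - 0*5)=-203; twice the area = |605| = 605; area = 605/2; boundary points = 1 + 5 + 1 = 7; strictly interior points = area - boundary/2 + 1 = 300; answer 300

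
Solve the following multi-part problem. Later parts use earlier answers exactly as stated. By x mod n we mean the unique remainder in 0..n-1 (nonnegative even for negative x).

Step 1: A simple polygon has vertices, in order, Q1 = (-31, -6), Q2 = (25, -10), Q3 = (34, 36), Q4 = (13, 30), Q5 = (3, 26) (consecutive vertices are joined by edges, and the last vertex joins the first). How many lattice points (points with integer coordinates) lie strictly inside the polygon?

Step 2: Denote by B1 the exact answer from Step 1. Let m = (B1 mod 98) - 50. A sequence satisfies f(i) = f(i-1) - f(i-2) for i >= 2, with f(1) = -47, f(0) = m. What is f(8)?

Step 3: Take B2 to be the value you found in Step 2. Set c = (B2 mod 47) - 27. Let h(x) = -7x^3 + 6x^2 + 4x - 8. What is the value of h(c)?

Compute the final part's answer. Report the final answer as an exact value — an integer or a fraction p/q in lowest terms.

Step 1: cross terms: (-31*-10 - 25*-6)=460, (25*36 - 34*-10)=1240, (34*30 - 13*36)=552, (13*26 - 3*30)=248, (3*-6 - -31*26)=788; twice the area = |3288| = 3288; area = 1644; boundary points = 4 + 1 + 3 + 2 + 2 = 12; strictly interior points = area - boundary/2 + 1 = 1639; answer 1639
Step 2: B1 = 1639; m = 21; f(2) = 1*(-47) - 1*(21) = -68; iterating: f(2)=-68, f(3)=-21, f(4)=47, f(5)=68, f(6)=21, f(7)=-47, f(8)=-68; answer -68
Step 3: B2 = -68; c = -1; -7*(-1)^3 + 6*(-1)^2 + 4*(-1)^1 - 8 = (7) + (6) + (-4) + (-8) = 1; answer 1

1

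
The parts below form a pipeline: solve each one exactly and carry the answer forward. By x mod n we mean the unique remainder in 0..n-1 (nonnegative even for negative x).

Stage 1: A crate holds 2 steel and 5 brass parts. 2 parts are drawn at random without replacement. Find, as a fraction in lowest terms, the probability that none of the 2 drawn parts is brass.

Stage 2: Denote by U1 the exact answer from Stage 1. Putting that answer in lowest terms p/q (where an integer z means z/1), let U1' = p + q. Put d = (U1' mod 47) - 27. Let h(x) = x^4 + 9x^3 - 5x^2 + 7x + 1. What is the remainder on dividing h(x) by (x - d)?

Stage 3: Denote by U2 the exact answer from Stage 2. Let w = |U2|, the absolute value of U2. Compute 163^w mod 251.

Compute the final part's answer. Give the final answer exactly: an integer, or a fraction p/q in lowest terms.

146

Stage 1: total draws C(7,2) = 21; favorable C(2,2) = 1; P = 1/21; answer 1/21
Stage 2: U1 = 1/21; threaded value p + q = 22; d = -5; remainder = value at the root: 1*(-5)^4 + 9*(-5)^3 - 5*(-5)^2 + 7*(-5)^1 + 1 = (625) + (-1125) + (-125) + (-35) + (1) = -659; answer -659
Stage 3: U2 = -659; w = 659; squarings mod 251: 163^1=163, 163^2=214, 163^4=114, 163^8=195, 163^16=124, 163^32=65, 163^64=209, 163^128=7, 163^256=49, 163^512=142; 163^659 = 163^1 * 163^2 * 163^16 * 163^128 * 163^512 = 146 (mod 251); answer 146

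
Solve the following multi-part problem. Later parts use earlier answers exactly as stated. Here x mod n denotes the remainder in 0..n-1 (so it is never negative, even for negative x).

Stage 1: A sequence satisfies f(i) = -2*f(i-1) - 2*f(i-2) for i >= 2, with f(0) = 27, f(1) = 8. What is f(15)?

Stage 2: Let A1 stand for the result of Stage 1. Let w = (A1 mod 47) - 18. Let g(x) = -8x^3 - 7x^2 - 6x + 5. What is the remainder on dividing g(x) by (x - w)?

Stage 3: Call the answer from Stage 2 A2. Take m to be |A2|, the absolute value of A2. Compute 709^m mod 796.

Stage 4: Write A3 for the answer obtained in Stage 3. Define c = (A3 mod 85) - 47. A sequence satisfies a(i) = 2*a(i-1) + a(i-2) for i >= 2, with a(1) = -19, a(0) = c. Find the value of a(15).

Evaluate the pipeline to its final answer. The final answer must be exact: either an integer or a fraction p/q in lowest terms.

-4836423

Stage 1: f(2) = -2*(8) - 2*(27) = -70; iterating: f(2)=-70, f(3)=124, f(4)=-108, f(5)=-32, f(6)=280, f(7)=-496, f(8)=432, f(9)=128, f(10)=-1120, f(11)=1984, f(12)=-1728, f(13)=-512, f(14)=4480, f(15)=-7936; answer -7936
Stage 2: A1 = -7936; w = -11; remainder = value at the root: -8*(-11)^3 - 7*(-11)^2 - 6*(-11)^1 + 5 = (10648) + (-847) + (66) + (5) = 9872; answer 9872
Stage 3: A2 = 9872; m = 9872; squarings mod 796: 709^1=709, 709^2=405, 709^4=49, 709^8=13, 709^16=169, 709^32=701, 709^64=269, 709^128=721, 709^256=53, 709^512=421, 709^1024=529, 709^2048=445, 709^4096=617, 709^8192=201; 709^9872 = 709^16 * 709^128 * 709^512 * 709^1024 * 709^8192 = 33 (mod 796); answer 33
Stage 4: A3 = 33; c = -14; a(2) = 2*(-19) + 1*(-14) = -52; iterating: a(2)=-52, a(3)=-123, a(4)=-298, a(5)=-719, a(6)=-1736, a(7)=-4191, a(8)=-10118, a(9)=-24427, a(10)=-58972, a(11)=-142371, a(12)=-343714, a(13)=-829799, a(14)=-2003312, a(15)=-4836423; answer -4836423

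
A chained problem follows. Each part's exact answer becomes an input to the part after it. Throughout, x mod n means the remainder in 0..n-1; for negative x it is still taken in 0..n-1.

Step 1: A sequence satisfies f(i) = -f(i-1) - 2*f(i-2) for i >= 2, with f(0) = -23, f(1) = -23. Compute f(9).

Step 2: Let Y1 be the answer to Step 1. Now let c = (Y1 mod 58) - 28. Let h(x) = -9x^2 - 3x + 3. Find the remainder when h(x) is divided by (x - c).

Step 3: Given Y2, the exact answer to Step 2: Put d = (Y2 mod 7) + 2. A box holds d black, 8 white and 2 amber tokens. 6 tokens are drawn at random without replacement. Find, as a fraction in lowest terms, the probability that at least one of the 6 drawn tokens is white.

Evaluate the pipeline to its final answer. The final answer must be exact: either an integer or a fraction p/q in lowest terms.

714/715

Step 1: f(2) = -1*(-23) - 2*(-23) = 69; iterating: f(2)=69, f(3)=-23, f(4)=-115, f(5)=161, f(6)=69, f(7)=-391, f(8)=253, f(9)=529; answer 529
Step 2: Y1 = 529; c = -21; remainder = value at the root: -9*(-21)^2 - 3*(-21)^1 + 3 = (-3969) + (63) + (3) = -3903; answer -3903
Step 3: Y2 = -3903; d = 5; total draws C(15,6) = 5005; complement C(7,6) = 7; favorable 5005 - 7 = 4998; P = 714/715; answer 714/715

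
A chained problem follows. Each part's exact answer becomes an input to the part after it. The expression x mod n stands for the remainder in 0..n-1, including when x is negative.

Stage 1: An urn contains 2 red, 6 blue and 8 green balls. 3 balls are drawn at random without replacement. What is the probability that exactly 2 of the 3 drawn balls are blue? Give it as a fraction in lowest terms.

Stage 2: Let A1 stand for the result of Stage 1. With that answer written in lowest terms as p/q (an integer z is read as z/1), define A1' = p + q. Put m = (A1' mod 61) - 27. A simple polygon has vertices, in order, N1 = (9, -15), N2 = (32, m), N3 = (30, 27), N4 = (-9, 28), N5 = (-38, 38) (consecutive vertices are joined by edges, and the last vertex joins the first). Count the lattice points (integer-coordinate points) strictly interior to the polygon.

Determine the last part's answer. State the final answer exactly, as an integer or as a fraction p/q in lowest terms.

1865

Stage 1: total draws C(16,3) = 560; favorable C(6,2)*C(10,1) = 150; P = 15/56; answer 15/56
Stage 2: A1 = 15/56; threaded value p + q = 71; m = -17; cross terms: (9*-17 - 32*-15)=327, (32*27 - 30*-17)=1374, (30*28 - -9*27)=1083, (-9*38 - -38*28)=722, (-38*-15 - 9*38)=228; twice the area = |3734| = 3734; area = 1867; boundary points = 1 + 2 + 1 + 1 + 1 = 6; strictly interior points = area - boundary/2 + 1 = 1865; answer 1865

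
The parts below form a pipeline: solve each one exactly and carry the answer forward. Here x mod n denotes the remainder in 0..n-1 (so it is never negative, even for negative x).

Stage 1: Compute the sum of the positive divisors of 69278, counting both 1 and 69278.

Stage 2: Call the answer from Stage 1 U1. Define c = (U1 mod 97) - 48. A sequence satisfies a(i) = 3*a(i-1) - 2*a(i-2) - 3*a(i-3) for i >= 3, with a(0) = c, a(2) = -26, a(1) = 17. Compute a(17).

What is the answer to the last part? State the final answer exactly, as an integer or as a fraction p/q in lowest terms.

-3839611

Stage 1: 69278 = 2 * 11 * 47 * 67; sigma = (1 + 2) * (1 + 11) * (1 + 47) * (1 + 67) = 3 * 12 * 48 * 68 = 117504; answer 117504
Stage 2: U1 = 117504; c = -11; a(3) = 3*(-26) - 2*(17) - 3*(-11) = -79; iterating: a(3)=-79, a(4)=-236, a(5)=-472, a(6)=-707, a(7)=-469, a(8)=1423, a(9)=7328, a(10)=20545, a(11)=42710, a(12)=65056, a(13)=48113, a(14)=-113903, a(15)=-633103, a(16)=-1815842, a(17)=-3839611; answer -3839611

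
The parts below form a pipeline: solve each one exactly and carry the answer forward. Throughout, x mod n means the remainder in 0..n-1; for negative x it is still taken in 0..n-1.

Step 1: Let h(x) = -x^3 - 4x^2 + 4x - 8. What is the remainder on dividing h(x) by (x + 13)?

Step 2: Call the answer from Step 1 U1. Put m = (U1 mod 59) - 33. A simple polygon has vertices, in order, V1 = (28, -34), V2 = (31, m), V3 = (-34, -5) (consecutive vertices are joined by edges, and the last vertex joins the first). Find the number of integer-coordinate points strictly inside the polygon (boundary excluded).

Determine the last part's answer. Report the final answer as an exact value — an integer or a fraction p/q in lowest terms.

1469

Step 1: remainder = value at the root: -1*(-13)^3 - 4*(-13)^2 + 4*(-13)^1 - 8 = (2197) + (-676) + (-52) + (-8) = 1461; answer 1461
Step 2: U1 = 1461; m = 12; cross terms: (28*12 - 31*-34)=1390, (31*-5 - -34*12)=253, (-34*-34 - 28*-5)=1296; twice the area = |2939| = 2939; area = 2939/2; boundary points = 1 + 1 + 1 = 3; strictly interior points = area - boundary/2 + 1 = 1469; answer 1469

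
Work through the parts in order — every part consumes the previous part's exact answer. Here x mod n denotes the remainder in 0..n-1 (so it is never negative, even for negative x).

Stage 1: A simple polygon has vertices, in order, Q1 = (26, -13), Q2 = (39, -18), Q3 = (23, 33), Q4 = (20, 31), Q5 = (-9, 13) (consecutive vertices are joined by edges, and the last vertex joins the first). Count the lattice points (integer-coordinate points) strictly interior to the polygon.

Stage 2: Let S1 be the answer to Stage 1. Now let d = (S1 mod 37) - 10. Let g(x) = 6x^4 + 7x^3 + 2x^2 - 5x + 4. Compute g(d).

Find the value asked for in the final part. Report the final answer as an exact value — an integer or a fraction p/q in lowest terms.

28252

Stage 1: cross terms: (26*-18 - 39*-13)=39, (39*33 - 23*-18)=1701, (23*31 - 20*33)=53, (20*13 - -9*31)=539, (-9*-13 - 26*13)=-221; twice the area = |2111| = 2111; area = 2111/2; boundary points = 1 + 1 + 1 + 1 + 1 = 5; strictly interior points = area - boundary/2 + 1 = 1054; answer 1054
Stage 2: S1 = 1054; d = 8; 6*(8)^4 + 7*(8)^3 + 2*(8)^2 - 5*(8)^1 + 4 = (24576) + (3584) + (128) + (-40) + (4) = 28252; answer 28252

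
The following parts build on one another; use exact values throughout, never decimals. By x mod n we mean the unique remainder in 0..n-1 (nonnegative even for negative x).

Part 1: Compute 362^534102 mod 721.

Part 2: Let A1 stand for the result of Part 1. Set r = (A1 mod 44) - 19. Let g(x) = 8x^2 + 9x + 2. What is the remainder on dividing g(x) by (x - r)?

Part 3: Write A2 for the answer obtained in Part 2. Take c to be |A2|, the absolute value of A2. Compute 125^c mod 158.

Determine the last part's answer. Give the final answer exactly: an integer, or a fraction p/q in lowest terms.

1

Part 1: squarings mod 721: 362^1=362, 362^2=543, 362^4=681, 362^8=158, 362^16=450, 362^32=620, 362^64=107, 362^128=634, 362^256=359, 362^512=543, 362^1024=681, 362^2048=158, 362^4096=450, 362^8192=620, 362^16384=107, 362^32768=634, 362^65536=359, 362^131072=543, 362^262144=681, 362^524288=158; 362^534102 = 362^2 * 362^4 * 362^16 * 362^64 * 362^512 * 362^1024 * 362^8192 * 362^524288 = 596 (mod 721); answer 596
Part 2: A1 = 596; r = 5; remainder = value at the root: 8*(5)^2 + 9*(5)^1 + 2 = (200) + (45) + (2) = 247; answer 247
Part 3: A2 = 247; c = 247; squarings mod 158: 125^1=125, 125^2=141, 125^4=131, 125^8=97, 125^16=87, 125^32=143, 125^64=67, 125^128=65; 125^247 = 125^1 * 125^2 * 125^4 * 125^16 * 125^32 * 125^64 * 125^128 = 1 (mod 158); answer 1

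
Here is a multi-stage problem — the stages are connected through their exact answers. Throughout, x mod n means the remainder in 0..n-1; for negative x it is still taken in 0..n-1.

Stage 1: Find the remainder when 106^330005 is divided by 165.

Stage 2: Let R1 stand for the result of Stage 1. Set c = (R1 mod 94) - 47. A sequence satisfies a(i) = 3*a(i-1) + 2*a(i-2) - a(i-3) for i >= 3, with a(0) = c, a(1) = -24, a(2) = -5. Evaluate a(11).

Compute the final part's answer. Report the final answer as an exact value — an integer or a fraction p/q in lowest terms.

-1728902

Stage 1: squarings mod 165: 106^1=106, 106^2=16, 106^4=91, 106^8=31, 106^16=136, 106^32=16, 106^64=91, 106^128=31, 106^256=136, 106^512=16, 106^1024=91, 106^2048=31, 106^4096=136, 106^8192=16, 106^16384=91, 106^32768=31, 106^65536=136, 106^131072=16, 106^262144=91; 106^330005 = 106^1 * 106^4 * 106^16 * 106^256 * 106^2048 * 106^65536 * 106^262144 = 76 (mod 165); answer 76
Stage 2: R1 = 76; c = 29; a(3) = 3*(-5) + 2*(-24) - 1*(29) = -92; iterating: a(3)=-92, a(4)=-262, a(5)=-965, a(6)=-3327, a(7)=-11649, a(8)=-40636, a(9)=-141879, a(10)=-495260, a(11)=-1728902; answer -1728902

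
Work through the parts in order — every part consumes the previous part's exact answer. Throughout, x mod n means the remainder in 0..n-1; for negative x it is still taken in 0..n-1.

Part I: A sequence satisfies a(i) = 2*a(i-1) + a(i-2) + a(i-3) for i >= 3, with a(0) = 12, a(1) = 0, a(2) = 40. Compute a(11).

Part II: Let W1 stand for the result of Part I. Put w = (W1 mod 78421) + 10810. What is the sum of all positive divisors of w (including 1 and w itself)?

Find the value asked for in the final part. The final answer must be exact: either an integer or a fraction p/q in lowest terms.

32760

Part I: a(3) = 2*(40) + 1*(0) + 1*(12) = 92; iterating: a(3)=92, a(4)=224, a(5)=580, a(6)=1476, a(7)=3756, a(8)=9568, a(9)=24368, a(10)=62060, a(11)=158056; answer 158056
Part II: W1 = 158056; w = 12024; 12024 = 2^3 * 3^2 * 167; sigma = (1 + 2 + 4 + 8) * (1 + 3 + 9) * (1 + 167) = 15 * 13 * 168 = 32760; answer 32760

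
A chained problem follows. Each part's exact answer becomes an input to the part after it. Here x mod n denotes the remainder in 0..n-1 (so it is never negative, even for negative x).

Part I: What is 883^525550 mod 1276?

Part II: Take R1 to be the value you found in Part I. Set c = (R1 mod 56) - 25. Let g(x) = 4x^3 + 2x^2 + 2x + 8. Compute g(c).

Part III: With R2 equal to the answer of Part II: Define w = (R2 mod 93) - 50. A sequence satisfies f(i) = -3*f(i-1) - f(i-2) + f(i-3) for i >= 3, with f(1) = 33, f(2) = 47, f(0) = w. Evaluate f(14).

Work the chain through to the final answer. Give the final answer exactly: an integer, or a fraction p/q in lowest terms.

Part I: squarings mod 1276: 883^1=883, 883^2=53, 883^4=257, 883^8=973, 883^16=1213, 883^32=141, 883^64=741, 883^128=401, 883^256=25, 883^512=625, 883^1024=169, 883^2048=489, 883^4096=509, 883^8192=53, 883^16384=257, 883^32768=973, 883^65536=1213, 883^131072=141, 883^262144=741, 883^524288=401; 883^525550 = 883^2 * 883^4 * 883^8 * 883^32 * 883^64 * 883^128 * 883^1024 * 883^524288 = 837 (mod 1276); answer 837
Part II: R1 = 837; c = 28; 4*(28)^3 + 2*(28)^2 + 2*(28)^1 + 8 = (87808) + (1568) + (56) + (8) = 89440; answer 89440
Part III: R2 = 89440; w = 17; f(3) = -3*(47) - 1*(33) + 1*(17) = -157; iterating: f(3)=-157, f(4)=457, f(5)=-1167, f(6)=2887, f(7)=-7037, f(8)=17057, f(9)=-41247, f(10)=99647, f(11)=-240637, f(12)=581017, f(13)=-1402767, f(14)=3386647; answer 3386647

3386647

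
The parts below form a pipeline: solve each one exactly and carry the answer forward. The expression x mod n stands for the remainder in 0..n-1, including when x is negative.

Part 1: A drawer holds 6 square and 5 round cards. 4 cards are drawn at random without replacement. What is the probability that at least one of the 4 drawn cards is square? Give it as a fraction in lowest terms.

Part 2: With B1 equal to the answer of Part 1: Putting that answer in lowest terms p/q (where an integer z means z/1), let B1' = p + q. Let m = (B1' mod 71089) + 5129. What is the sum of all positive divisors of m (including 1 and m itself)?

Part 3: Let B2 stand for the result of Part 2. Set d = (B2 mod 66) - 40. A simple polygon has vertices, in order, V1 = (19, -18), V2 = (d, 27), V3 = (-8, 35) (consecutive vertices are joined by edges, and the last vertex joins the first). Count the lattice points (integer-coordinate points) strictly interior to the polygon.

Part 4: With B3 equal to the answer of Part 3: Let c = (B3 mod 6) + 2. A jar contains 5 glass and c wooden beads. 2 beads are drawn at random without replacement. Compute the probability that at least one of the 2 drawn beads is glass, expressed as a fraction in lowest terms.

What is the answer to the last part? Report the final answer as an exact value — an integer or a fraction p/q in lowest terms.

Part 1: total draws C(11,4) = 330; complement C(5,4) = 5; favorable 330 - 5 = 325; P = 65/66; answer 65/66
Part 2: B1 = 65/66; threaded value p + q = 131; m = 5260; 5260 = 2^2 * 5 * 263; sigma = (1 + 2 + 4) * (1 + 5) * (1 + 263) = 7 * 6 * 264 = 11088; answer 11088
Part 3: B2 = 11088; d = -40; cross terms: (19*27 - -40*-18)=-207, (-40*35 - -8*27)=-1184, (-8*-18 - 19*35)=-521; twice the area = |-1912| = 1912; area = 956; boundary points = 1 + 8 + 1 = 10; strictly interior points = area - boundary/2 + 1 = 952; answer 952
Part 4: B3 = 952; c = 6; total draws C(11,2) = 55; complement C(6,2) = 15; favorable 55 - 15 = 40; P = 8/11; answer 8/11

8/11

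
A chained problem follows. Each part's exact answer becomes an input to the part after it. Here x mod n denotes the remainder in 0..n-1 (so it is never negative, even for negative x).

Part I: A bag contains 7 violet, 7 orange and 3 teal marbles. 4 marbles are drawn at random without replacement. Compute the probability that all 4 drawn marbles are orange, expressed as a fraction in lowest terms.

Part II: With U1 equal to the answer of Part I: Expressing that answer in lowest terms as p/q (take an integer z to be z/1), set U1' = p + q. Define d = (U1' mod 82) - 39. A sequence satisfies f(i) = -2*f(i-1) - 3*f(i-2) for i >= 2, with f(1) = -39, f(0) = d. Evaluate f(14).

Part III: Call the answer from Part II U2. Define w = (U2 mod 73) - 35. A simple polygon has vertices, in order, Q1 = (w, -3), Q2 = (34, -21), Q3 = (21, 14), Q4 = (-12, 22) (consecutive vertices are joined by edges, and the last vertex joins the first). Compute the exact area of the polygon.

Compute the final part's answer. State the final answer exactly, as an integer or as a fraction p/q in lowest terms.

Part I: total draws C(17,4) = 2380; favorable C(7,4) = 35; P = 1/68; answer 1/68
Part II: U1 = 1/68; threaded value p + q = 69; d = 30; f(2) = -2*(-39) - 3*(30) = -12; iterating: f(2)=-12, f(3)=141, f(4)=-246, f(5)=69, f(6)=600, f(7)=-1407, f(8)=1014, f(9)=2193, f(10)=-7428, f(11)=8277, f(12)=5730, f(13)=-36291, f(14)=55392; answer 55392
Part III: U2 = 55392; w = 23; cross terms: (23*-21 - 34*-3)=-381, (34*14 - 21*-21)=917, (21*22 - -12*14)=630, (-12*-3 - 23*22)=-470; twice the area = |696| = 696; area = 348; answer 348

348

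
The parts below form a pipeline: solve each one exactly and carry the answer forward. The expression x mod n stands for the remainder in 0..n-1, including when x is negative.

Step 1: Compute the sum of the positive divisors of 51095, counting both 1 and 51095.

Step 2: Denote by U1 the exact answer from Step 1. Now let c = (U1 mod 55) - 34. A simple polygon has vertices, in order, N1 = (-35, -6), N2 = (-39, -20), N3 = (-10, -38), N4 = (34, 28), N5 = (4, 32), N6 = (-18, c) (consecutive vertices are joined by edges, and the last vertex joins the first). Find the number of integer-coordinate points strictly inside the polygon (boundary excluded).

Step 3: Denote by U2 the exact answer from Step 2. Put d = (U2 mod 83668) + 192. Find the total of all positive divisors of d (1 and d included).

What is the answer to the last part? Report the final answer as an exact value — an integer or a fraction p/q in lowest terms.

2214

Step 1: 51095 = 5 * 11 * 929; sigma = (1 + 5) * (1 + 11) * (1 + 929) = 6 * 12 * 930 = 66960; answer 66960
Step 2: U1 = 66960; c = -9; cross terms: (-35*-20 - -39*-6)=466, (-39*-38 - -10*-20)=1282, (-10*28 - 34*-38)=1012, (34*32 - 4*28)=976, (4*-9 - -18*32)=540, (-18*-6 - -35*-9)=-207; twice the area = |4069| = 4069; area = 4069/2; boundary points = 2 + 1 + 22 + 2 + 1 + 1 = 29; strictly interior points = area - boundary/2 + 1 = 2021; answer 2021
Step 3: U2 = 2021; d = 2213; 2213 is prime, so its only divisors are 1 and 2213; sigma = 1 + 2213 = 2214; answer 2214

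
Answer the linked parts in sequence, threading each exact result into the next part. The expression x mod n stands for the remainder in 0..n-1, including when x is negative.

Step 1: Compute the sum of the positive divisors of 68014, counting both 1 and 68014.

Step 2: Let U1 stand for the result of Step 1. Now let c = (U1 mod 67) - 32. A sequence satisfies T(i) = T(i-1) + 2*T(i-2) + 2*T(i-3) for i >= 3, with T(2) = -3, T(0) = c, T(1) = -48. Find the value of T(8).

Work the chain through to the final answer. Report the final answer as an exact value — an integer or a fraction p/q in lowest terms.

Step 1: 68014 = 2 * 31 * 1097; sigma = (1 + 2) * (1 + 31) * (1 + 1097) = 3 * 32 * 1098 = 105408; answer 105408
Step 2: U1 = 105408; c = -15; T(3) = 1*(-3) + 2*(-48) + 2*(-15) = -129; iterating: T(3)=-129, T(4)=-231, T(5)=-495, T(6)=-1215, T(7)=-2667, T(8)=-6087; answer -6087

-6087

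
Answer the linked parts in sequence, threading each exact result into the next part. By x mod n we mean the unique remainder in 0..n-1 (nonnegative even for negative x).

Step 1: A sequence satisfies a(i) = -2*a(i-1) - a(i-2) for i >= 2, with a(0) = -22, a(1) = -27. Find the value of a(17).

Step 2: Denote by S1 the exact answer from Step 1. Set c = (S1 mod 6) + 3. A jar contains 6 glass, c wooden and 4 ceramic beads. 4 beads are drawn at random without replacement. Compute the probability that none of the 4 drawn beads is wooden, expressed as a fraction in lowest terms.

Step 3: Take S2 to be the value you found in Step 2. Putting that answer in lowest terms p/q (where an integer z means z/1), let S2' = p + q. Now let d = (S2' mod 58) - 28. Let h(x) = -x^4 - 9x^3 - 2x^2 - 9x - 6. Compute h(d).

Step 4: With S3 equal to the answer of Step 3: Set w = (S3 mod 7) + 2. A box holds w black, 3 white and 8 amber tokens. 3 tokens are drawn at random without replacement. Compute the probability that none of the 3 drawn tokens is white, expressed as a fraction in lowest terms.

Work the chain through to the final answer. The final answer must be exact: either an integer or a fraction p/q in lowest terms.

560/969

Step 1: a(2) = -2*(-27) - 1*(-22) = 76; iterating: a(2)=76, a(3)=-125, a(4)=174, a(5)=-223, a(6)=272, a(7)=-321, a(8)=370, a(9)=-419, a(10)=468, a(11)=-517, a(12)=566, a(13)=-615, a(14)=664, a(15)=-713, a(16)=762, a(17)=-811; answer -811
Step 2: S1 = -811; c = 8; total draws C(18,4) = 3060; favorable C(10,4) = 210; P = 7/102; answer 7/102
Step 3: S2 = 7/102; threaded value p + q = 109; d = 23; -1*(23)^4 - 9*(23)^3 - 2*(23)^2 - 9*(23)^1 - 6 = (-279841) + (-109503) + (-1058) + (-207) + (-6) = -390615; answer -390615
Step 4: S3 = -390615; w = 8; total draws C(19,3) = 969; favorable C(16,3) = 560; P = 560/969; answer 560/969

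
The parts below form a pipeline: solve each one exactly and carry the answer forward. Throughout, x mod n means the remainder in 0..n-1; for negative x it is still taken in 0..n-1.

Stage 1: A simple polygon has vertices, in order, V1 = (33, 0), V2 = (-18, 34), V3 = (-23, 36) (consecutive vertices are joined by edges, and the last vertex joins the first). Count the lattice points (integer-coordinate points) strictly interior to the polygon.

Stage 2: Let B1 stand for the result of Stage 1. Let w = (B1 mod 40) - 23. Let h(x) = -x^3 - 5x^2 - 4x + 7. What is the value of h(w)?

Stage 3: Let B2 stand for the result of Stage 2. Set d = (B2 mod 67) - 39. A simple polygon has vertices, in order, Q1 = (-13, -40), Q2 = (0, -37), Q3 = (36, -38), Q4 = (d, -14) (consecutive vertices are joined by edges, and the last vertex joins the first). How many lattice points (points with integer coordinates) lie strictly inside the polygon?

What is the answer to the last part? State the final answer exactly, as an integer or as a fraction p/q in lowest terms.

537

Stage 1: cross terms: (33*34 - -18*0)=1122, (-18*36 - -23*34)=134, (-23*0 - 33*36)=-1188; twice the area = |68| = 68; area = 34; boundary points = 17 + 1 + 4 = 22; strictly interior points = area - boundary/2 + 1 = 24; answer 24
Stage 2: B1 = 24; w = 1; -1*(1)^3 - 5*(1)^2 - 4*(1)^1 + 7 = (-1) + (-5) + (-4) + (7) = -3; answer -3
Stage 3: B2 = -3; d = 25; cross terms: (-13*-37 - 0*-40)=481, (0*-38 - 36*-37)=1332, (36*-14 - 25*-38)=446, (25*-40 - -13*-14)=-1182; twice the area = |1077| = 1077; area = 1077/2; boundary points = 1 + 1 + 1 + 2 = 5; strictly interior points = area - boundary/2 + 1 = 537; answer 537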